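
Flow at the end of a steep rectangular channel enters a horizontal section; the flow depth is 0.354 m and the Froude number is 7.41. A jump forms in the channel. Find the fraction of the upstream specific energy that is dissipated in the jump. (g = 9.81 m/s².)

ΔE/E₁ = 0.639 (63.9%)

Fr₁ = 7.41 (given).
Conjugate-depth relation: y₂/y₁ = ½[√(1 + 8Fr₁²) − 1] = ½[√440.3 − 1] = 9.99.
y₂ = 9.99 × 0.354 = 3.54 m.
E₁ = y₁(1 + Fr₁²/2) = 0.354×(1 + 7.41²/2) = 10.1 m. ΔE = (y₂ − y₁)³/(4y₁y₂) = 6.44 m. ΔE/E₁ = 6.44/10.1 = 0.639.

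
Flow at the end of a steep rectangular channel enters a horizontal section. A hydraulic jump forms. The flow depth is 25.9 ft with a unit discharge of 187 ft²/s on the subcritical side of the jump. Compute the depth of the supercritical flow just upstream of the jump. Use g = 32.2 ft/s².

y₁ = 2.91 ft

V₂ = q/y₂ = 187/25.9 = 7.22 ft/s; Fr₂ = V₂/√(g·y₂) = 0.250.
From the momentum equation (using Fr₂), y₁/y₂ = ½[√(1 + 8Fr₂²) − 1] = ½[√1.500 − 1] = 0.112.
y₁ = 0.112 × 25.9 = 2.91 ft.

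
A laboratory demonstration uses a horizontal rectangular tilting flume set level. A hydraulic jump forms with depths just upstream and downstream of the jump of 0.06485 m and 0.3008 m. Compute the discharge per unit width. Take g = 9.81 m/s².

q = 0.1870 m²/s

For a rectangular channel the momentum equation gives q² = ½·g·y₁·y₂·(y₁ + y₂) = ½×9.81×0.06485×0.3008×0.3657 = 0.03499.
q = √0.03499 = 0.1870 m²/s.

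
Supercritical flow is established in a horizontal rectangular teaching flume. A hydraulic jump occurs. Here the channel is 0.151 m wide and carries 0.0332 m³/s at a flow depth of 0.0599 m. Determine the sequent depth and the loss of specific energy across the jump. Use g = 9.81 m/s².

q = Q/b = 0.0332/0.151 = 0.220 m²/s; V₁ = q/y₁ = 3.67 m/s. Fr₁ = V₁/√(g·y₁) = 4.79.
Conjugate-depth relation: y₂/y₁ = ½[√(1 + 8Fr₁²) − 1] = ½[√184.4 − 1] = 6.29.
y₂ = 6.29 × 0.0599 = 0.377 m.
V₂ = q/y₂ = 0.220/0.377 = 0.584 m/s. E₁ = y₁ + V₁²/2g = 0.747 m; E₂ = y₂ + V₂²/2g = 0.394 m. ΔE = E₁ − E₂ = 0.352 m.

y₂ = 0.377 m; ΔE = 0.352 m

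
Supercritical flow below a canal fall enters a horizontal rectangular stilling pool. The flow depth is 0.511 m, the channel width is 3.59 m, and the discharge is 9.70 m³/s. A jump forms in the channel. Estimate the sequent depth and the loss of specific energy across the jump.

q = Q/b = 9.70/3.59 = 2.70 m²/s; V₁ = q/y₁ = 5.29 m/s. Fr₁ = V₁/√(g·y₁) = 2.36.
Sequent-depth ratio: y₂/y₁ = ½[√(1 + 8Fr₁²) − 1] = ½[√45.62 − 1] = 2.88.
y₂ = 2.88 × 0.511 = 1.47 m.
V₂ = q/y₂ = 2.70/1.47 = 1.84 m/s. E₁ = y₁ + V₁²/2g = 1.94 m; E₂ = y₂ + V₂²/2g = 1.64 m. ΔE = E₁ − E₂ = 0.294 m.

y₂ = 1.47 m; ΔE = 0.294 m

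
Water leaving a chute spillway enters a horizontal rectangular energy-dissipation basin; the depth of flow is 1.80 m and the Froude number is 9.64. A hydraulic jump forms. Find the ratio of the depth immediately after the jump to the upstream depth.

Fr₁ = 9.64 (given).
From the momentum equation for a rectangular channel, y₂/y₁ = ½[√(1 + 8Fr₁²) − 1] = ½[√744.4 − 1] = 13.1.

y₂/y₁ = 13.1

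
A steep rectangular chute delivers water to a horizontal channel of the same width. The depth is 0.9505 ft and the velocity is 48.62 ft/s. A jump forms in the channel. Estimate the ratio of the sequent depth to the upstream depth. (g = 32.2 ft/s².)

Fr₁ = V₁/√(g·y₁) = 48.62/√(32.2×0.9505) = 8.788.
Conjugate-depth relation: y₂/y₁ = ½[√(1 + 8Fr₁²) − 1] = ½[√618.89 − 1] = 11.94.

y₂/y₁ = 11.94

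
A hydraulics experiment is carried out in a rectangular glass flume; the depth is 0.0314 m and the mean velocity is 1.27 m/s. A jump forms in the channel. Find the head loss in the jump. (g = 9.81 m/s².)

Fr₁ = V₁/√(g·y₁) = 1.27/√(9.81×0.0314) = 2.29.
By Bélanger, y₂/y₁ = ½[√(1 + 8Fr₁²) − 1] = ½[√42.89 − 1] = 2.77.
y₂ = 2.77 × 0.0314 = 0.0871 m.
Head loss: ΔE = (y₂ − y₁)³/(4y₁y₂) = (0.0871 − 0.0314)³/(4×0.0314×0.0871) = 0.000173/0.0109 = 0.0158 m.

ΔE = 0.0158 m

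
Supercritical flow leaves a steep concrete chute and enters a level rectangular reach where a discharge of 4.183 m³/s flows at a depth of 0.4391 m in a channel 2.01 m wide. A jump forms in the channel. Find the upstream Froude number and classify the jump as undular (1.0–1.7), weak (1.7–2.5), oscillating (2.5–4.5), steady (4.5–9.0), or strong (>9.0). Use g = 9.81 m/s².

Fr₁ = 2.284; weak jump

q = Q/b = 4.183/2.01 = 2.081 m²/s; V₁ = q/y₁ = 4.739 m/s. Fr₁ = V₁/√(g·y₁) = 2.284.
Fr₁ = 2.284 lies in the weak range.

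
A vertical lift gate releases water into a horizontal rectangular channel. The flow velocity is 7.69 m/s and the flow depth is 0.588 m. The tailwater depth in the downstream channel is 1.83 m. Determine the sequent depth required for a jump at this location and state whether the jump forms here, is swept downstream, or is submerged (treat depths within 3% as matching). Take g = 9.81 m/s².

Fr₁ = V₁/√(g·y₁) = 7.69/√(9.81×0.588) = 3.20.
By Bélanger, y₂/y₁ = ½[√(1 + 8Fr₁²) − 1] = ½[√83.02 − 1] = 4.06.
y₂ = 4.06 × 0.588 = 2.38 m.
Tailwater y_tw = 1.83 m: y_tw < y₂, so the jump is swept downstream.

y₂ = 2.38 m; the jump is swept downstream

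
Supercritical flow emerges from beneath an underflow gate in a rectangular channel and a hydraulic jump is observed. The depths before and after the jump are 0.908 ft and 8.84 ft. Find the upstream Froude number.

For a rectangular channel the momentum equation gives q² = ½·g·y₁·y₂·(y₁ + y₂) = ½×32.2×0.908×8.84×9.75 = 1260.
q = √1260 = 35.5 ft²/s.
V₁ = q/y₁ = 39.1 ft/s; Fr₁ = V₁/√(g·y₁) = 7.23.

Fr₁ = 7.23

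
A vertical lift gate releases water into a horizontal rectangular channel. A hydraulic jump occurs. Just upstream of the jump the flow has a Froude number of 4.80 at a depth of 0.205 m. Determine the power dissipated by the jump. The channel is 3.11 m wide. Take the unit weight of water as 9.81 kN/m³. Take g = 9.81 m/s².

P = 51.7 kW

Fr₁ = 4.80 (given).
Bélanger equation: y₂/y₁ = ½[√(1 + 8Fr₁²) − 1] = ½[√185.3 − 1] = 6.31.
y₂ = 6.31 × 0.205 = 1.29 m.
Head loss: ΔE = (y₂ − y₁)³/(4y₁y₂) = (1.29 − 0.205)³/(4×0.205×1.29) = 1.29/1.06 = 1.21 m.
V₁ = Fr₁·√(g·y₁) = 4.80×√(9.81×0.205) = 6.81 m/s; q = V₁·y₁ = 1.40 m²/s. Q = q·b = 1.40 × 3.11 = 4.34 m³/s. P = γ·Q·ΔE = 9.81 × 4.34 × 1.21 = 51.7 kW.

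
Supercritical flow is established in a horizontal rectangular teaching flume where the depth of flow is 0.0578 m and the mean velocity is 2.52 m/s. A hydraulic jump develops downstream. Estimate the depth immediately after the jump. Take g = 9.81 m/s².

Fr₁ = V₁/√(g·y₁) = 2.52/√(9.81×0.0578) = 3.35.
From the momentum equation for a rectangular channel, y₂/y₁ = ½[√(1 + 8Fr₁²) − 1] = ½[√90.60 − 1] = 4.26.
y₂ = 4.26 × 0.0578 = 0.246 m.

y₂ = 0.246 m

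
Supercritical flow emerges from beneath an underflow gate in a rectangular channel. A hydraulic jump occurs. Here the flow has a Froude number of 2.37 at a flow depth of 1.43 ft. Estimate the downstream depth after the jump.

y₂ = 4.13 ft

Fr₁ = 2.37 (given).
Bélanger equation: y₂/y₁ = ½[√(1 + 8Fr₁²) − 1] = ½[√45.94 − 1] = 2.89.
y₂ = 2.89 × 1.43 = 4.13 ft.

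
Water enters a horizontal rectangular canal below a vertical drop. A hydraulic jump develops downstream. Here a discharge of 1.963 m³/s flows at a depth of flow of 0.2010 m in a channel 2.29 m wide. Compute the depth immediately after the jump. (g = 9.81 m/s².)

y₂ = 0.7686 m

q = Q/b = 1.963/2.29 = 0.8572 m²/s; V₁ = q/y₁ = 4.265 m/s. Fr₁ = V₁/√(g·y₁) = 3.037.
From the momentum equation for a rectangular channel, y₂/y₁ = ½[√(1 + 8Fr₁²) − 1] = ½[√74.791 − 1] = 3.824.
y₂ = 3.824 × 0.2010 = 0.7686 m.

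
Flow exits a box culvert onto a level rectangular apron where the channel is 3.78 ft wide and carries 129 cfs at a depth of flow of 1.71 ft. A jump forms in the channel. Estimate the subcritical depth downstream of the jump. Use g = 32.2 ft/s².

y₂ = 5.71 ft

q = Q/b = 129/3.78 = 34.1 ft²/s; V₁ = q/y₁ = 20.0 ft/s. Fr₁ = V₁/√(g·y₁) = 2.69.
Conjugate-depth relation: y₂/y₁ = ½[√(1 + 8Fr₁²) − 1] = ½[√58.87 − 1] = 3.34.
y₂ = 3.34 × 1.71 = 5.71 ft.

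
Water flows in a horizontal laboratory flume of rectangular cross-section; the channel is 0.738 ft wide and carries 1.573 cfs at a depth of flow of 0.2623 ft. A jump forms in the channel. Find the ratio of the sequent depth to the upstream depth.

q = Q/b = 1.573/0.738 = 2.131 ft²/s; V₁ = q/y₁ = 8.126 ft/s. Fr₁ = V₁/√(g·y₁) = 2.796.
Bélanger equation: y₂/y₁ = ½[√(1 + 8Fr₁²) − 1] = ½[√63.544 − 1] = 3.486.

y₂/y₁ = 3.486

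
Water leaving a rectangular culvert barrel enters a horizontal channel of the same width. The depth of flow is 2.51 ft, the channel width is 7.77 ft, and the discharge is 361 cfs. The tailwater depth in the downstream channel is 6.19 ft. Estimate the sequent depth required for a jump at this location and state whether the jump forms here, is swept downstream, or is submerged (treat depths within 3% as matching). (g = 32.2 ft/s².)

y₂ = 6.16 ft; the jump forms here

q = Q/b = 361/7.77 = 46.5 ft²/s; V₁ = q/y₁ = 18.5 ft/s. Fr₁ = V₁/√(g·y₁) = 2.06.
Conjugate-depth relation: y₂/y₁ = ½[√(1 + 8Fr₁²) − 1] = ½[√34.91 − 1] = 2.45.
y₂ = 2.45 × 2.51 = 6.16 ft.
Tailwater y_tw = 6.19 ft: y_tw ≈ y₂, so the jump forms here.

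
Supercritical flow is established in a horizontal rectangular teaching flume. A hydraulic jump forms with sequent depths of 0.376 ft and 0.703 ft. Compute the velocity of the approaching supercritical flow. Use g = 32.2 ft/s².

V₁ = 5.70 ft/s

For a rectangular channel the momentum equation gives q² = ½·g·y₁·y₂·(y₁ + y₂) = ½×32.2×0.376×0.703×1.08 = 4.59.
q = √4.59 = 2.14 ft²/s.
V₁ = q/y₁ = 2.14/0.376 = 5.70 ft/s.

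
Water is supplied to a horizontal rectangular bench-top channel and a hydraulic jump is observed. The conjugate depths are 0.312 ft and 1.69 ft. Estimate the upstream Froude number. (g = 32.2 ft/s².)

Fr₁ = 4.17

For a rectangular channel the momentum equation gives q² = ½·g·y₁·y₂·(y₁ + y₂) = ½×32.2×0.312×1.69×2.00 = 17.0.
q = √17.0 = 4.12 ft²/s.
V₁ = q/y₁ = 13.2 ft/s; Fr₁ = V₁/√(g·y₁) = 4.17.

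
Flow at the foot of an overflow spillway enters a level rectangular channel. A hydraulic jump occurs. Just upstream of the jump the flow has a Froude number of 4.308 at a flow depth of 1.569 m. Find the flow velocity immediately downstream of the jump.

V₂ = 3.011 m/s

Fr₁ = 4.308 (given).
Sequent-depth ratio: y₂/y₁ = ½[√(1 + 8Fr₁²) − 1] = ½[√149.47 − 1] = 5.613.
y₂ = 5.613 × 1.569 = 8.807 m.
V₁ = Fr₁·√(g·y₁) = 4.308×√(9.81×1.569) = 16.90 m/s; q = V₁·y₁ = 26.52 m²/s.
V₂ = q/y₂ = 26.52/8.807 = 3.011 m/s.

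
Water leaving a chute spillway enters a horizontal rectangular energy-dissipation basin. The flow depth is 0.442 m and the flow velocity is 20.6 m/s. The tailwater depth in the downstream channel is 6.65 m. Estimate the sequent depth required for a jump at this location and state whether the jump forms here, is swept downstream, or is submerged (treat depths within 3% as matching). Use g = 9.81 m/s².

Fr₁ = V₁/√(g·y₁) = 20.6/√(9.81×0.442) = 9.89.
Bélanger equation: y₂/y₁ = ½[√(1 + 8Fr₁²) − 1] = ½[√783.9 − 1] = 13.5.
y₂ = 13.5 × 0.442 = 5.97 m.
Tailwater y_tw = 6.65 m: y_tw > y₂, so the jump is submerged.

y₂ = 5.97 m; the jump is submerged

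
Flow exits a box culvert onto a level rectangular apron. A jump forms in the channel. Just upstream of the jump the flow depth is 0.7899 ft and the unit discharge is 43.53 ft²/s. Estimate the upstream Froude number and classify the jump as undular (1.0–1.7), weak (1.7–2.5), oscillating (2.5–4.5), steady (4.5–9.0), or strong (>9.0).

Fr₁ = 10.93; strong jump

V₁ = q/y₁ = 43.53/0.7899 = 55.11 ft/s. Fr₁ = V₁/√(g·y₁) = 55.11/√(32.2×0.7899) = 10.93.
Fr₁ = 10.93 lies in the strong range.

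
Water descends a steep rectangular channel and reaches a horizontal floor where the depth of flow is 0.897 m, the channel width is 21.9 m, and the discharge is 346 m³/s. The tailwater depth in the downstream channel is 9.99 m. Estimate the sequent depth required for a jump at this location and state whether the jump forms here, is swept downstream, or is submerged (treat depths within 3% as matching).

q = Q/b = 346/21.9 = 15.8 m²/s; V₁ = q/y₁ = 17.6 m/s. Fr₁ = V₁/√(g·y₁) = 5.94.
By Bélanger, y₂/y₁ = ½[√(1 + 8Fr₁²) − 1] = ½[√283.0 − 1] = 7.91.
y₂ = 7.91 × 0.897 = 7.10 m.
Tailwater y_tw = 9.99 m: y_tw > y₂, so the jump is submerged.

y₂ = 7.10 m; the jump is submerged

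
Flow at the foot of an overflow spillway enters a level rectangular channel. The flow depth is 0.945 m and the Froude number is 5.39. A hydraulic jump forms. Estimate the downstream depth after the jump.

y₂ = 6.75 m

Fr₁ = 5.39 (given).
Sequent-depth ratio: y₂/y₁ = ½[√(1 + 8Fr₁²) − 1] = ½[√233.4 − 1] = 7.14.
y₂ = 7.14 × 0.945 = 6.75 m.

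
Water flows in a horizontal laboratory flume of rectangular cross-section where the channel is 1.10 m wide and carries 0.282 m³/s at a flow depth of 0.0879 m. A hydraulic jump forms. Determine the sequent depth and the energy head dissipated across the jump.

y₂ = 0.349 m; ΔE = 0.145 m

q = Q/b = 0.282/1.10 = 0.256 m²/s; V₁ = q/y₁ = 2.92 m/s. Fr₁ = V₁/√(g·y₁) = 3.14.
Bélanger equation: y₂/y₁ = ½[√(1 + 8Fr₁²) − 1] = ½[√79.92 − 1] = 3.97.
y₂ = 3.97 × 0.0879 = 0.349 m.
Head loss: ΔE = (y₂ − y₁)³/(4y₁y₂) = (0.349 − 0.0879)³/(4×0.0879×0.349) = 0.0178/0.123 = 0.145 m.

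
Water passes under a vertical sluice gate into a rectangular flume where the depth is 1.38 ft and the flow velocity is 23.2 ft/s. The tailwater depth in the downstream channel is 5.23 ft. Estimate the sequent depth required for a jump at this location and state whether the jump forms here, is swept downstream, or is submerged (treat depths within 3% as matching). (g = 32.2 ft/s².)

Fr₁ = V₁/√(g·y₁) = 23.2/√(32.2×1.38) = 3.48.
Sequent-depth ratio: y₂/y₁ = ½[√(1 + 8Fr₁²) − 1] = ½[√97.90 − 1] = 4.45.
y₂ = 4.45 × 1.38 = 6.14 ft.
Tailwater y_tw = 5.23 ft: y_tw < y₂, so the jump is swept downstream.

y₂ = 6.14 ft; the jump is swept downstream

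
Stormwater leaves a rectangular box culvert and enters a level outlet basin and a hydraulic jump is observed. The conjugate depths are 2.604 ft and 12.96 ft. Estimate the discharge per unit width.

q = 91.96 ft²/s

For a rectangular channel the momentum equation gives q² = ½·g·y₁·y₂·(y₁ + y₂) = ½×32.2×2.604×12.96×15.56 = 8457.
q = √8457 = 91.96 ft²/s.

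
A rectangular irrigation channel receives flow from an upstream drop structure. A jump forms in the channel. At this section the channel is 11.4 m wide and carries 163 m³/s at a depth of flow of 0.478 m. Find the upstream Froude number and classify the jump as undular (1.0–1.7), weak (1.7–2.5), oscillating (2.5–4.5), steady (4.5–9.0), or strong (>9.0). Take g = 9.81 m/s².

Fr₁ = 13.8; strong jump

q = Q/b = 163/11.4 = 14.3 m²/s; V₁ = q/y₁ = 29.9 m/s. Fr₁ = V₁/√(g·y₁) = 13.8.
Fr₁ = 13.8 lies in the strong range.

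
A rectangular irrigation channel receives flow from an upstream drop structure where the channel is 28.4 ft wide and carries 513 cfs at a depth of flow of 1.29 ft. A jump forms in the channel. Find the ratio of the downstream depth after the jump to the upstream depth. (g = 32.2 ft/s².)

y₂/y₁ = 2.61

q = Q/b = 513/28.4 = 18.1 ft²/s; V₁ = q/y₁ = 14.0 ft/s. Fr₁ = V₁/√(g·y₁) = 2.17.
By Bélanger, y₂/y₁ = ½[√(1 + 8Fr₁²) − 1] = ½[√38.76 − 1] = 2.61.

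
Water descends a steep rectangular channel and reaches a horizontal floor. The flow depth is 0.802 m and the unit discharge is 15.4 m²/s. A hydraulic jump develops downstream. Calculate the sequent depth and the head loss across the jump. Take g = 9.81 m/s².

V₁ = q/y₁ = 15.4/0.802 = 19.2 m/s. Fr₁ = V₁/√(g·y₁) = 19.2/√(9.81×0.802) = 6.85.
Sequent-depth ratio: y₂/y₁ = ½[√(1 + 8Fr₁²) − 1] = ½[√375.9 − 1] = 9.19.
y₂ = 9.19 × 0.802 = 7.37 m.
Head loss: ΔE = (y₂ − y₁)³/(4y₁y₂) = (7.37 − 0.802)³/(4×0.802×7.37) = 284/23.7 = 12.0 m.

y₂ = 7.37 m; ΔE = 12.0 m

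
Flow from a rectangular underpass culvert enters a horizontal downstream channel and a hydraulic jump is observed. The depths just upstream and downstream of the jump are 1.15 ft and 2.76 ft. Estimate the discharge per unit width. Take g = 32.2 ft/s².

q = 14.1 ft²/s

For a rectangular channel the momentum equation gives q² = ½·g·y₁·y₂·(y₁ + y₂) = ½×32.2×1.15×2.76×3.91 = 200.
q = √200 = 14.1 ft²/s.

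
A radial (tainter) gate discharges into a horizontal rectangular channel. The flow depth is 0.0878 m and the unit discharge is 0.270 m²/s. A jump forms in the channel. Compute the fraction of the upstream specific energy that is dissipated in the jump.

ΔE/E₁ = 0.303 (30.3%)

V₁ = q/y₁ = 0.270/0.0878 = 3.08 m/s. Fr₁ = V₁/√(g·y₁) = 3.08/√(9.81×0.0878) = 3.31.
Sequent-depth ratio: y₂/y₁ = ½[√(1 + 8Fr₁²) − 1] = ½[√88.83 − 1] = 4.21.
y₂ = 4.21 × 0.0878 = 0.370 m.
E₁ = y₁ + V₁²/2g = 0.570 m. ΔE = (y₂ − y₁)³/(4y₁y₂) = 0.173 m. ΔE/E₁ = 0.173/0.570 = 0.303.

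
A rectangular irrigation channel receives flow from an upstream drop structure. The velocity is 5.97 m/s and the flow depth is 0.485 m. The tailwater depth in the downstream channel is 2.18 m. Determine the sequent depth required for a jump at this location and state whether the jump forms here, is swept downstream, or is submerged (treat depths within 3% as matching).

y₂ = 1.65 m; the jump is submerged

Fr₁ = V₁/√(g·y₁) = 5.97/√(9.81×0.485) = 2.74.
Conjugate-depth relation: y₂/y₁ = ½[√(1 + 8Fr₁²) − 1] = ½[√60.93 − 1] = 3.40.
y₂ = 3.40 × 0.485 = 1.65 m.
Tailwater y_tw = 2.18 m: y_tw > y₂, so the jump is submerged.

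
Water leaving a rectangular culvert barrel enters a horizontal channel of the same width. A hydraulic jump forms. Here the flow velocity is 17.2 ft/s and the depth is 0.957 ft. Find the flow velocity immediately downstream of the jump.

Fr₁ = V₁/√(g·y₁) = 17.2/√(32.2×0.957) = 3.10.
Bélanger equation: y₂/y₁ = ½[√(1 + 8Fr₁²) − 1] = ½[√77.80 − 1] = 3.91.
y₂ = 3.91 × 0.957 = 3.74 ft.
q = V₁·y₁ = 17.2 × 0.957 = 16.5 ft²/s.
V₂ = q/y₂ = 16.5/3.74 = 4.40 ft/s.

V₂ = 4.40 ft/s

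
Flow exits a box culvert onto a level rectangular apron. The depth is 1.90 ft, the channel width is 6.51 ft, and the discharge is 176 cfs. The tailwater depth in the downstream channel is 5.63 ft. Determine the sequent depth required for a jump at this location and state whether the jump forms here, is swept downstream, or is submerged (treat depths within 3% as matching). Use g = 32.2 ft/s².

y₂ = 4.03 ft; the jump is submerged

q = Q/b = 176/6.51 = 27.0 ft²/s; V₁ = q/y₁ = 14.2 ft/s. Fr₁ = V₁/√(g·y₁) = 1.82.
By Bélanger, y₂/y₁ = ½[√(1 + 8Fr₁²) − 1] = ½[√27.48 − 1] = 2.12.
y₂ = 2.12 × 1.90 = 4.03 ft.
Tailwater y_tw = 5.63 ft: y_tw > y₂, so the jump is submerged.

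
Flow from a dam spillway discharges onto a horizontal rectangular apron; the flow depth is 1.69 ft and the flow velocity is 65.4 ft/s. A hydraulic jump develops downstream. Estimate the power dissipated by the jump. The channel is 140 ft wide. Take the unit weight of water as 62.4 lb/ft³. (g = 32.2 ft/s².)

Fr₁ = V₁/√(g·y₁) = 65.4/√(32.2×1.69) = 8.87.
Bélanger equation: y₂/y₁ = ½[√(1 + 8Fr₁²) − 1] = ½[√629.8 − 1] = 12.0.
y₂ = 12.0 × 1.69 = 20.4 ft.
q = V₁·y₁ = 65.4 × 1.69 = 111 ft²/s. V₂ = q/y₂ = 111/20.4 = 5.43 ft/s. E₁ = y₁ + V₁²/2g = 68.1 ft; E₂ = y₂ + V₂²/2g = 20.8 ft. ΔE = E₁ − E₂ = 47.3 ft.
Q = q·b = 111 × 140 = 15474 cfs. P = γ·Q·ΔE/550 = 62.4 × 15474 × 47.3 / 550 = 83015 hp.

P = 83015 hp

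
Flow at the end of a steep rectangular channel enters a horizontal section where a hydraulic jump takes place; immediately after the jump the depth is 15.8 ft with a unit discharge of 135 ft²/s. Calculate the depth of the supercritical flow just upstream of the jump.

y₁ = 3.68 ft

V₂ = q/y₂ = 135/15.8 = 8.54 ft/s; Fr₂ = V₂/√(g·y₂) = 0.379.
The Bélanger relation is symmetric: y₁/y₂ = ½[√(1 + 8Fr₂²) − 1] = ½[√2.148 − 1] = 0.233.
y₁ = 0.233 × 15.8 = 3.68 ft.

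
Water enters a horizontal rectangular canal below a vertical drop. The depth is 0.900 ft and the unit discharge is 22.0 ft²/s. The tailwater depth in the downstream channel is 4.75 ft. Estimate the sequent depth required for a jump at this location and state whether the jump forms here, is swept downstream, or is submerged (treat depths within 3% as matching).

y₂ = 5.35 ft; the jump is swept downstream

V₁ = q/y₁ = 22.0/0.900 = 24.4 ft/s. Fr₁ = V₁/√(g·y₁) = 24.4/√(32.2×0.900) = 4.54.
Sequent-depth ratio: y₂/y₁ = ½[√(1 + 8Fr₁²) − 1] = ½[√165.9 − 1] = 5.94.
y₂ = 5.94 × 0.900 = 5.35 ft.
Tailwater y_tw = 4.75 ft: y_tw < y₂, so the jump is swept downstream.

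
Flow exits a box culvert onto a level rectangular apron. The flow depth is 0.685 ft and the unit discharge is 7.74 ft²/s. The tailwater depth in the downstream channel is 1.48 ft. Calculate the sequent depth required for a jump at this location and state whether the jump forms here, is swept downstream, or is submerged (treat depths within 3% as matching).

y₂ = 2.01 ft; the jump is swept downstream

V₁ = q/y₁ = 7.74/0.685 = 11.3 ft/s. Fr₁ = V₁/√(g·y₁) = 11.3/√(32.2×0.685) = 2.41.
Conjugate-depth relation: y₂/y₁ = ½[√(1 + 8Fr₁²) − 1] = ½[√47.31 − 1] = 2.94.
y₂ = 2.94 × 0.685 = 2.01 ft.
Tailwater y_tw = 1.48 ft: y_tw < y₂, so the jump is swept downstream.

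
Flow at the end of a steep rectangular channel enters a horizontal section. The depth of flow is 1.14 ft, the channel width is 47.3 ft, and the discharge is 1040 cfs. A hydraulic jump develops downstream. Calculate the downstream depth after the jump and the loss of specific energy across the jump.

y₂ = 4.59 ft; ΔE = 1.97 ft

q = Q/b = 1040/47.3 = 22.0 ft²/s; V₁ = q/y₁ = 19.3 ft/s. Fr₁ = V₁/√(g·y₁) = 3.18.
Conjugate-depth relation: y₂/y₁ = ½[√(1 + 8Fr₁²) − 1] = ½[√82.07 − 1] = 4.03.
y₂ = 4.03 × 1.14 = 4.59 ft.
Head loss: ΔE = (y₂ − y₁)³/(4y₁y₂) = (4.59 − 1.14)³/(4×1.14×4.59) = 41.2/20.9 = 1.97 ft.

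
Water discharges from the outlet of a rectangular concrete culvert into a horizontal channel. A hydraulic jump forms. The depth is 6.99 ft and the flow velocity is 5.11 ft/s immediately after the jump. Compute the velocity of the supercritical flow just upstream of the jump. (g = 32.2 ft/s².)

V₁ = 26.3 ft/s

Fr₂ = V₂/√(g·y₂) = 5.11/√(32.2×6.99) = 0.341.
Since the conjugate-depth ratio holds either way, y₁/y₂ = ½[√(1 + 8Fr₂²) − 1] = ½[√1.928 − 1] = 0.194.
y₁ = 0.194 × 6.99 = 1.36 ft.
V₁ = q/y₁ = 35.7/1.36 = 26.3 ft/s.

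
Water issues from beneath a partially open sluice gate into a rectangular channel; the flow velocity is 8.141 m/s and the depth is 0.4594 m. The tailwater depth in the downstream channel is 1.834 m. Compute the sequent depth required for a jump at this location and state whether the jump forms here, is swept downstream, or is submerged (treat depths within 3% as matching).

Fr₁ = V₁/√(g·y₁) = 8.141/√(9.81×0.4594) = 3.835.
Bélanger equation: y₂/y₁ = ½[√(1 + 8Fr₁²) − 1] = ½[√118.65 − 1] = 4.946.
y₂ = 4.946 × 0.4594 = 2.272 m.
Tailwater y_tw = 1.834 m: y_tw < y₂, so the jump is swept downstream.

y₂ = 2.272 m; the jump is swept downstream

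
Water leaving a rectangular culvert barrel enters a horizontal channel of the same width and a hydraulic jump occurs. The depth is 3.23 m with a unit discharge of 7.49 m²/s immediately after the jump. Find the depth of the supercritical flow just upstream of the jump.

y₁ = 0.865 m

V₂ = q/y₂ = 7.49/3.23 = 2.32 m/s; Fr₂ = V₂/√(g·y₂) = 0.412.
The Bélanger relation is symmetric: y₁/y₂ = ½[√(1 + 8Fr₂²) − 1] = ½[√2.358 − 1] = 0.268.
y₁ = 0.268 × 3.23 = 0.865 m.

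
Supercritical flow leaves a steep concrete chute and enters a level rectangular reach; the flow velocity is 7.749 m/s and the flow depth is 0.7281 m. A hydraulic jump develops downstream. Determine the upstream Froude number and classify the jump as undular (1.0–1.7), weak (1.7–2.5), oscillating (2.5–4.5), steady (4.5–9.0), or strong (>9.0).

Fr₁ = 2.899; oscillating jump

Fr₁ = V₁/√(g·y₁) = 7.749/√(9.81×0.7281) = 2.899.
Fr₁ = 2.899 lies in the oscillating range.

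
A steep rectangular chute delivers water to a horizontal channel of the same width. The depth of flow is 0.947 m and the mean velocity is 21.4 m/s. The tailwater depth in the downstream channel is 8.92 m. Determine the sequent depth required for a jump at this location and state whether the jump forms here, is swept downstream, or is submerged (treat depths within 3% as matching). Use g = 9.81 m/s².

Fr₁ = V₁/√(g·y₁) = 21.4/√(9.81×0.947) = 7.02.
By Bélanger, y₂/y₁ = ½[√(1 + 8Fr₁²) − 1] = ½[√395.4 − 1] = 9.44.
y₂ = 9.44 × 0.947 = 8.94 m.
Tailwater y_tw = 8.92 m: y_tw ≈ y₂, so the jump forms here.

y₂ = 8.94 m; the jump forms here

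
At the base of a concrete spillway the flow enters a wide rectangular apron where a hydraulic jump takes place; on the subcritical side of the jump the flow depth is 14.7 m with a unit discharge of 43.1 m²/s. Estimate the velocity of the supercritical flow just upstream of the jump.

V₂ = q/y₂ = 43.1/14.7 = 2.93 m/s; Fr₂ = V₂/√(g·y₂) = 0.244.
From the momentum equation (using Fr₂), y₁/y₂ = ½[√(1 + 8Fr₂²) − 1] = ½[√1.477 − 1] = 0.108.
y₁ = 0.108 × 14.7 = 1.58 m.
V₁ = q/y₁ = 43.1/1.58 = 27.2 m/s.

V₁ = 27.2 m/s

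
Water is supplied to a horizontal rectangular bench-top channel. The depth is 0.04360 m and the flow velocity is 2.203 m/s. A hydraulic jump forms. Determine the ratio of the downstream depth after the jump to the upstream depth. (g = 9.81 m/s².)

y₂/y₁ = 4.290

Fr₁ = V₁/√(g·y₁) = 2.203/√(9.81×0.04360) = 3.369.
Conjugate-depth relation: y₂/y₁ = ½[√(1 + 8Fr₁²) − 1] = ½[√91.774 − 1] = 4.290.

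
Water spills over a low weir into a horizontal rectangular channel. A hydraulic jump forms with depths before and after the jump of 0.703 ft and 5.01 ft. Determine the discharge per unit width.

For a rectangular channel the momentum equation gives q² = ½·g·y₁·y₂·(y₁ + y₂) = ½×32.2×0.703×5.01×5.71 = 324.
q = √324 = 18.0 ft²/s.

q = 18.0 ft²/s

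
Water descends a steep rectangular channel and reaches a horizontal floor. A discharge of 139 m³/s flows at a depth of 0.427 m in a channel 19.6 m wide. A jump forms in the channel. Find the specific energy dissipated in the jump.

q = Q/b = 139/19.6 = 7.09 m²/s; V₁ = q/y₁ = 16.6 m/s. Fr₁ = V₁/√(g·y₁) = 8.11.
By Bélanger, y₂/y₁ = ½[√(1 + 8Fr₁²) − 1] = ½[√527.8 − 1] = 11.0.
y₂ = 11.0 × 0.427 = 4.69 m.
Head loss: ΔE = (y₂ − y₁)³/(4y₁y₂) = (4.69 − 0.427)³/(4×0.427×4.69) = 77.6/8.01 = 9.68 m.

ΔE = 9.68 m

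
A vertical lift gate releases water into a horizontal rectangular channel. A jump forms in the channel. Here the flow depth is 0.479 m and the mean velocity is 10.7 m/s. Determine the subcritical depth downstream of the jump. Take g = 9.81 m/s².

Fr₁ = V₁/√(g·y₁) = 10.7/√(9.81×0.479) = 4.94.
From the momentum equation for a rectangular channel, y₂/y₁ = ½[√(1 + 8Fr₁²) − 1] = ½[√195.9 − 1] = 6.50.
y₂ = 6.50 × 0.479 = 3.11 m.

y₂ = 3.11 m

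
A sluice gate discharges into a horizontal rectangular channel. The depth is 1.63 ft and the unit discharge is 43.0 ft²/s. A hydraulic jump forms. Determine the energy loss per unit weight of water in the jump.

V₁ = q/y₁ = 43.0/1.63 = 26.4 ft/s. Fr₁ = V₁/√(g·y₁) = 26.4/√(32.2×1.63) = 3.64.
Conjugate-depth relation: y₂/y₁ = ½[√(1 + 8Fr₁²) − 1] = ½[√107.1 − 1] = 4.67.
y₂ = 4.67 × 1.63 = 7.62 ft.
V₂ = q/y₂ = 43.0/7.62 = 5.64 ft/s. E₁ = y₁ + V₁²/2g = 12.4 ft; E₂ = y₂ + V₂²/2g = 8.11 ft. ΔE = E₁ − E₂ = 4.32 ft.

ΔE = 4.32 ft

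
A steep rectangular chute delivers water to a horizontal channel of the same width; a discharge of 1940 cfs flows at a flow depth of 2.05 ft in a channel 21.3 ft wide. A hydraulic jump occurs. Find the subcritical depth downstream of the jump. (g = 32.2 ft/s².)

q = Q/b = 1940/21.3 = 91.1 ft²/s; V₁ = q/y₁ = 44.4 ft/s. Fr₁ = V₁/√(g·y₁) = 5.47.
Sequent-depth ratio: y₂/y₁ = ½[√(1 + 8Fr₁²) − 1] = ½[√240.2 − 1] = 7.25.
y₂ = 7.25 × 2.05 = 14.9 ft.

y₂ = 14.9 ft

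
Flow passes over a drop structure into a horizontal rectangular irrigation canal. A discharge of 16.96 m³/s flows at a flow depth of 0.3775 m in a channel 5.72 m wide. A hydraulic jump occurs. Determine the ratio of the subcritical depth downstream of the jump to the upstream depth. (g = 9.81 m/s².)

q = Q/b = 16.96/5.72 = 2.965 m²/s; V₁ = q/y₁ = 7.854 m/s. Fr₁ = V₁/√(g·y₁) = 4.082.
Sequent-depth ratio: y₂/y₁ = ½[√(1 + 8Fr₁²) − 1] = ½[√134.27 − 1] = 5.294.

y₂/y₁ = 5.294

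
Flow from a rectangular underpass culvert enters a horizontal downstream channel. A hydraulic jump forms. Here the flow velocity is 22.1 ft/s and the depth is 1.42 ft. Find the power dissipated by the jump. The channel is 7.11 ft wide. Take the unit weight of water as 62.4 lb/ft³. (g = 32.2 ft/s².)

P = 67.6 hp

Fr₁ = V₁/√(g·y₁) = 22.1/√(32.2×1.42) = 3.27.
Bélanger equation: y₂/y₁ = ½[√(1 + 8Fr₁²) − 1] = ½[√86.45 − 1] = 4.15.
y₂ = 4.15 × 1.42 = 5.89 ft.
Head loss: ΔE = (y₂ − y₁)³/(4y₁y₂) = (5.89 − 1.42)³/(4×1.42×5.89) = 89.4/33.5 = 2.67 ft.
q = V₁·y₁ = 22.1 × 1.42 = 31.4 ft²/s. Q = q·b = 31.4 × 7.11 = 223 cfs. P = γ·Q·ΔE/550 = 62.4 × 223 × 2.67 / 550 = 67.6 hp.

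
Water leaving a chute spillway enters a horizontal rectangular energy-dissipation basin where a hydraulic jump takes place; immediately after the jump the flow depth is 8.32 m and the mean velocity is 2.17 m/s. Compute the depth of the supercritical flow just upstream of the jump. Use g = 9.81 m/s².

y₁ = 0.869 m

Fr₂ = V₂/√(g·y₂) = 2.17/√(9.81×8.32) = 0.240.
Since the conjugate-depth ratio holds either way, y₁/y₂ = ½[√(1 + 8Fr₂²) − 1] = ½[√1.462 − 1] = 0.104.
y₁ = 0.104 × 8.32 = 0.869 m.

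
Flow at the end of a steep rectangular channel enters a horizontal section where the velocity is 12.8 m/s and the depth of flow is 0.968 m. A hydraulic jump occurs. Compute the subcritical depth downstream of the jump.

y₂ = 5.22 m

Fr₁ = V₁/√(g·y₁) = 12.8/√(9.81×0.968) = 4.15.
Sequent-depth ratio: y₂/y₁ = ½[√(1 + 8Fr₁²) − 1] = ½[√139.0 − 1] = 5.40.
y₂ = 5.40 × 0.968 = 5.22 m.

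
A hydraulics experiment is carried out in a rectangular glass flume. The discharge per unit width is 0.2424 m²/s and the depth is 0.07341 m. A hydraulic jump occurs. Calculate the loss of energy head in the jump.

V₁ = q/y₁ = 0.2424/0.07341 = 3.302 m/s. Fr₁ = V₁/√(g·y₁) = 3.302/√(9.81×0.07341) = 3.891.
Bélanger equation: y₂/y₁ = ½[√(1 + 8Fr₁²) − 1] = ½[√122.12 − 1] = 5.025.
y₂ = 5.025 × 0.07341 = 0.3689 m.
Head loss: ΔE = (y₂ − y₁)³/(4y₁y₂) = (0.3689 − 0.07341)³/(4×0.07341×0.3689) = 0.02580/0.1083 = 0.2382 m.

ΔE = 0.2382 m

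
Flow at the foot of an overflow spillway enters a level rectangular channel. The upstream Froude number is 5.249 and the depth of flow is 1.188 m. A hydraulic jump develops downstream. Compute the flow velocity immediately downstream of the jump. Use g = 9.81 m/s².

Fr₁ = 5.249 (given).
Conjugate-depth relation: y₂/y₁ = ½[√(1 + 8Fr₁²) − 1] = ½[√221.42 − 1] = 6.940.
y₂ = 6.940 × 1.188 = 8.245 m.
V₁ = Fr₁·√(g·y₁) = 5.249×√(9.81×1.188) = 17.92 m/s; q = V₁·y₁ = 21.29 m²/s.
V₂ = q/y₂ = 21.29/8.245 = 2.582 m/s.

V₂ = 2.582 m/s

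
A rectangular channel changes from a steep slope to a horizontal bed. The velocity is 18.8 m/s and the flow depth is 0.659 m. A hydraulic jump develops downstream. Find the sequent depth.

y₂ = 6.57 m

Fr₁ = V₁/√(g·y₁) = 18.8/√(9.81×0.659) = 7.39.
Bélanger equation: y₂/y₁ = ½[√(1 + 8Fr₁²) − 1] = ½[√438.4 − 1] = 9.97.
y₂ = 9.97 × 0.659 = 6.57 m.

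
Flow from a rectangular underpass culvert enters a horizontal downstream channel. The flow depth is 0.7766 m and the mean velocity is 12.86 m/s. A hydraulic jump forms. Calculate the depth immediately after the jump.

Fr₁ = V₁/√(g·y₁) = 12.86/√(9.81×0.7766) = 4.659.
Sequent-depth ratio: y₂/y₁ = ½[√(1 + 8Fr₁²) − 1] = ½[√174.66 − 1] = 6.108.
y₂ = 6.108 × 0.7766 = 4.743 m.

y₂ = 4.743 m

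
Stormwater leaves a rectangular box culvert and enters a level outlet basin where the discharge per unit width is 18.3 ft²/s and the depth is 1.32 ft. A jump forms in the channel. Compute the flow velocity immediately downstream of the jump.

V₁ = q/y₁ = 18.3/1.32 = 13.9 ft/s. Fr₁ = V₁/√(g·y₁) = 13.9/√(32.2×1.32) = 2.13.
From the momentum equation for a rectangular channel, y₂/y₁ = ½[√(1 + 8Fr₁²) − 1] = ½[√37.18 − 1] = 2.55.
y₂ = 2.55 × 1.32 = 3.36 ft.
V₂ = q/y₂ = 18.3/3.36 = 5.44 ft/s.

V₂ = 5.44 ft/s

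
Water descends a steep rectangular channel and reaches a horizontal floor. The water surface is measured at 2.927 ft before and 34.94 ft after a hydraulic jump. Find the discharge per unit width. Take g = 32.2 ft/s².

q = 249.7 ft²/s

For a rectangular channel the momentum equation gives q² = ½·g·y₁·y₂·(y₁ + y₂) = ½×32.2×2.927×34.94×37.87 = 62349.
q = √62349 = 249.7 ft²/s.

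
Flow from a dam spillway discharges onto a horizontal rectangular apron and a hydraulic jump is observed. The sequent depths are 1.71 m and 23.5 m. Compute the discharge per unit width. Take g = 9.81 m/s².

For a rectangular channel the momentum equation gives q² = ½·g·y₁·y₂·(y₁ + y₂) = ½×9.81×1.71×23.5×25.2 = 4969.
q = √4969 = 70.5 m²/s.

q = 70.5 m²/s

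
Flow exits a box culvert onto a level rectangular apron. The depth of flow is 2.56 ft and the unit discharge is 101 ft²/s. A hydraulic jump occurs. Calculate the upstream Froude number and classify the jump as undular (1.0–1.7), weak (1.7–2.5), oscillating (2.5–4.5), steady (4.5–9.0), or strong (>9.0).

V₁ = q/y₁ = 101/2.56 = 39.5 ft/s. Fr₁ = V₁/√(g·y₁) = 39.5/√(32.2×2.56) = 4.35.
Fr₁ = 4.35 lies in the oscillating range.

Fr₁ = 4.35; oscillating jump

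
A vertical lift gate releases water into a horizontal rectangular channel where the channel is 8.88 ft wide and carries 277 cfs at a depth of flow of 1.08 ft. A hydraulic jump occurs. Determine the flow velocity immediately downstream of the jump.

V₂ = 4.48 ft/s

q = Q/b = 277/8.88 = 31.2 ft²/s; V₁ = q/y₁ = 28.9 ft/s. Fr₁ = V₁/√(g·y₁) = 4.90.
Sequent-depth ratio: y₂/y₁ = ½[√(1 + 8Fr₁²) − 1] = ½[√192.9 − 1] = 6.44.
y₂ = 6.44 × 1.08 = 6.96 ft.
V₂ = q/y₂ = 31.2/6.96 = 4.48 ft/s.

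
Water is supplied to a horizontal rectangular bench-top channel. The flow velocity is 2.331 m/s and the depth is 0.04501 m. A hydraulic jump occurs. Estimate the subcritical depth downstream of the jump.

y₂ = 0.2019 m

Fr₁ = V₁/√(g·y₁) = 2.331/√(9.81×0.04501) = 3.508.
From the momentum equation for a rectangular channel, y₂/y₁ = ½[√(1 + 8Fr₁²) − 1] = ½[√99.446 − 1] = 4.486.
y₂ = 4.486 × 0.04501 = 0.2019 m.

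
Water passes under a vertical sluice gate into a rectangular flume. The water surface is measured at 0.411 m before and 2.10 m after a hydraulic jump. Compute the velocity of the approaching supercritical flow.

For a rectangular channel the momentum equation gives q² = ½·g·y₁·y₂·(y₁ + y₂) = ½×9.81×0.411×2.10×2.51 = 10.6.
q = √10.6 = 3.26 m²/s.
V₁ = q/y₁ = 3.26/0.411 = 7.93 m/s.

V₁ = 7.93 m/s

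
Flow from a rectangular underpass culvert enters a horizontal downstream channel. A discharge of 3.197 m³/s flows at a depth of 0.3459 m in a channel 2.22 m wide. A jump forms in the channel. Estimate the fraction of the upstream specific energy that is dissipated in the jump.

q = Q/b = 3.197/2.22 = 1.440 m²/s; V₁ = q/y₁ = 4.163 m/s. Fr₁ = V₁/√(g·y₁) = 2.260.
By Bélanger, y₂/y₁ = ½[√(1 + 8Fr₁²) − 1] = ½[√41.865 − 1] = 2.735.
y₂ = 2.735 × 0.3459 = 0.9461 m.
E₁ = y₁ + V₁²/2g = 1.229 m. ΔE = (y₂ − y₁)³/(4y₁y₂) = 0.1652 m. ΔE/E₁ = 0.1652/1.229 = 0.134.

ΔE/E₁ = 0.134 (13.4%)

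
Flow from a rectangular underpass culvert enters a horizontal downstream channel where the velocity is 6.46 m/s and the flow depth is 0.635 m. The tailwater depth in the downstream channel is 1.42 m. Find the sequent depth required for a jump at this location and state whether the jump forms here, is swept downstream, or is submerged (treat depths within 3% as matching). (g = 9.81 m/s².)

y₂ = 2.03 m; the jump is swept downstream

Fr₁ = V₁/√(g·y₁) = 6.46/√(9.81×0.635) = 2.59.
Sequent-depth ratio: y₂/y₁ = ½[√(1 + 8Fr₁²) − 1] = ½[√54.59 − 1] = 3.19.
y₂ = 3.19 × 0.635 = 2.03 m.
Tailwater y_tw = 1.42 m: y_tw < y₂, so the jump is swept downstream.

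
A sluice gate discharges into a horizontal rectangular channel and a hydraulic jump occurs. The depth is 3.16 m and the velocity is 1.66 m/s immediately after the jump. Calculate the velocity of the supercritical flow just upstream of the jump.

V₁ = 10.8 m/s

Fr₂ = V₂/√(g·y₂) = 1.66/√(9.81×3.16) = 0.298.
From the momentum equation (using Fr₂), y₁/y₂ = ½[√(1 + 8Fr₂²) − 1] = ½[√1.711 − 1] = 0.154.
y₁ = 0.154 × 3.16 = 0.487 m.
V₁ = q/y₁ = 5.25/0.487 = 10.8 m/s.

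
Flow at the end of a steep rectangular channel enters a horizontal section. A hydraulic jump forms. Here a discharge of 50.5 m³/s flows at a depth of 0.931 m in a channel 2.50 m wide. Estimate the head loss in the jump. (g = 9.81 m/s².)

ΔE = 15.7 m

q = Q/b = 50.5/2.50 = 20.2 m²/s; V₁ = q/y₁ = 21.7 m/s. Fr₁ = V₁/√(g·y₁) = 7.18.
Conjugate-depth relation: y₂/y₁ = ½[√(1 + 8Fr₁²) − 1] = ½[√413.4 − 1] = 9.67.
y₂ = 9.67 × 0.931 = 9.00 m.
Head loss: ΔE = (y₂ − y₁)³/(4y₁y₂) = (9.00 − 0.931)³/(4×0.931×9.00) = 525/33.5 = 15.7 m.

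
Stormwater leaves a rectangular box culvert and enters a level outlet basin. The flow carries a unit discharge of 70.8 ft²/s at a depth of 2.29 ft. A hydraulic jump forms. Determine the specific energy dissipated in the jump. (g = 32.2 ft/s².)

V₁ = q/y₁ = 70.8/2.29 = 30.9 ft/s. Fr₁ = V₁/√(g·y₁) = 30.9/√(32.2×2.29) = 3.60.
By Bélanger, y₂/y₁ = ½[√(1 + 8Fr₁²) − 1] = ½[√104.7 − 1] = 4.62.
y₂ = 4.62 × 2.29 = 10.6 ft.
Head loss: ΔE = (y₂ − y₁)³/(4y₁y₂) = (10.6 − 2.29)³/(4×2.29×10.6) = 568/96.8 = 5.86 ft.

ΔE = 5.86 ft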